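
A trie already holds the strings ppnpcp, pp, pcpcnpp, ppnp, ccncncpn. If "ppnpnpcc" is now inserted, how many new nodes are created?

4

The longest prefix of "ppnpnpcc" already in the trie is "ppnp" (length 4).
Each of the 4 remaining characters creates one node.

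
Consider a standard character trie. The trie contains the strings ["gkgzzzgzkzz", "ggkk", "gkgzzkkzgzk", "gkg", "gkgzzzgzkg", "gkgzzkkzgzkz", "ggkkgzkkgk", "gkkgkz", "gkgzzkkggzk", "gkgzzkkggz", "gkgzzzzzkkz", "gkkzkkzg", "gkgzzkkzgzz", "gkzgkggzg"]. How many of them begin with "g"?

Filter for entries beginning with "g":
Words under "g": ggkk, ggkkgzkkgk, gkg, gkgzzkkggz, gkgzzkkggzk, gkgzzkkzgzk, gkgzzkkzgzkz, gkgzzkkzgzz, gkgzzzgzkg, gkgzzzgzkzz, gkgzzzzzkkz, gkkgkz, gkkzkkzg, gkzgkggzg
Count: 14

14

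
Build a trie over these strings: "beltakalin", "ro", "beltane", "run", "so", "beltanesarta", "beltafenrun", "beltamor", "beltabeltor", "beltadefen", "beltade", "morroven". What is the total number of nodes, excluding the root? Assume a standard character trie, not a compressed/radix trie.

For each word, the new-node count is its length minus the longest prefix already in the trie:
  "beltakalin" → 10 new (b, e, l, t, a, k, a, l, i, n)
  "ro" → 2 new (r, o)
  "beltane" → prefix "belta" already present; 2 new (n, e)
  "run" → prefix "r" already present; 2 new (u, n)
  "so" → 2 new (s, o)
  "beltanesarta" → prefix "beltane" already present; 5 new (s, a, r, t, a)
  "beltafenrun" → prefix "belta" already present; 6 new (f, e, n, r, u, n)
  "beltamor" → prefix "belta" already present; 3 new (m, o, r)
  "beltabeltor" → prefix "belta" already present; 6 new (b, e, l, t, o, r)
  "beltadefen" → prefix "belta" already present; 5 new (d, e, f, e, n)
  "beltade" → prefix "beltade" already present; 0 new (none)
  "morroven" → 8 new (m, o, r, r, o, v, e, n)
Total nodes = 10 + 2 + 2 + 2 + 2 + 5 + 6 + 3 + 6 + 5 + 0 + 8 = 51

51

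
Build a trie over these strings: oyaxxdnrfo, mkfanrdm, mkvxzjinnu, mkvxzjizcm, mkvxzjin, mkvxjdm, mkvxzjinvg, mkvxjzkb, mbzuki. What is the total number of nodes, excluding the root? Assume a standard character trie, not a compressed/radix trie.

42

Trace insertions, counting only characters that open a new branch:
  "oyaxxdnrfo" → 10 new (o, y, a, x, x, d, n, r, f, o)
  "mkfanrdm" → 8 new (m, k, f, a, n, r, d, m)
  "mkvxzjinnu" → prefix "mk" already present; 8 new (v, x, z, j, i, n, n, u)
  "mkvxzjizcm" → prefix "mkvxzji" already present; 3 new (z, c, m)
  "mkvxzjin" → prefix "mkvxzjin" already present; 0 new (none)
  "mkvxjdm" → prefix "mkvx" already present; 3 new (j, d, m)
  "mkvxzjinvg" → prefix "mkvxzjin" already present; 2 new (v, g)
  "mkvxjzkb" → prefix "mkvxj" already present; 3 new (z, k, b)
  "mbzuki" → prefix "m" already present; 5 new (b, z, u, k, i)
Total nodes = 10 + 8 + 8 + 3 + 0 + 3 + 2 + 3 + 5 = 42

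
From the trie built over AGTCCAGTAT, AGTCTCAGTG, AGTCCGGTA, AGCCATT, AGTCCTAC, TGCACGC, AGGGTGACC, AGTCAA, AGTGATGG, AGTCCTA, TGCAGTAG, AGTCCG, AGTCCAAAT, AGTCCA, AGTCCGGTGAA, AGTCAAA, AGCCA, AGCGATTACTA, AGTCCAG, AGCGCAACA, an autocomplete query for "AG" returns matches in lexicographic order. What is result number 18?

Words with prefix "AG", in lexicographic order: "AGCCA", "AGCCATT", "AGCGATTACTA", "AGCGCAACA", "AGGGTGACC", "AGTCAA", "AGTCAAA", "AGTCCA", "AGTCCAAAT", "AGTCCAG", "AGTCCAGTAT", "AGTCCG", "AGTCCGGTA", "AGTCCGGTGAA", "AGTCCTA", "AGTCCTAC", "AGTCTCAGTG", "AGTGATGG"
The 18th is AGTGATGG.

AGTGATGG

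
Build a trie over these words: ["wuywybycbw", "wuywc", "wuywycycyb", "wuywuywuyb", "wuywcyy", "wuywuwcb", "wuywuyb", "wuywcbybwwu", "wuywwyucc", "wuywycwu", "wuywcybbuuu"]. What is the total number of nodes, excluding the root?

46

Count nodes per top-level branch (shared prefixes stored once):
  'w'-branch (wuywc, wuywcbybwwu, wuywcybbuuu, wuywcyy, wuywuwcb, wuywuyb, wuywuywuyb, wuywwyucc, wuywybycbw, wuywycwu, wuywycycyb): 46 nodes
Sum: 46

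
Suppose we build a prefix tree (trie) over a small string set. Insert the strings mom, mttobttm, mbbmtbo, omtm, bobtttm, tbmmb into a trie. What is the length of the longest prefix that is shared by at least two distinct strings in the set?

1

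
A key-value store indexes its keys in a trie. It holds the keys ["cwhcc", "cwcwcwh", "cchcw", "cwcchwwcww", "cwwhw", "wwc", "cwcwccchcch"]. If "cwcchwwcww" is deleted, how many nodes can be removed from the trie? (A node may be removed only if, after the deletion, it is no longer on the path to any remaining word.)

7

A node on "cwcchwwcww"'s path can go only if nothing else ends at it or branches off below it.
The suffix "chwwcww" (7 nodes) is used only by "cwcchwwcww"; the node for "cwc" still has the child "w", so pruning stops there.
Nodes removed: 7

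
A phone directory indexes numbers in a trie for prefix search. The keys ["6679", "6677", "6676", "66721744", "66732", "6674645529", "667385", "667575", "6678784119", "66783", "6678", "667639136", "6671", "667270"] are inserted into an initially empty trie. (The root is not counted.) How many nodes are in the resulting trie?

Trace insertions, counting only characters that open a new branch:
  "6679" → 4 new (6, 6, 7, 9)
  "6677" → prefix "667" already present; 1 new (7)
  "6676" → prefix "667" already present; 1 new (6)
  "66721744" → prefix "667" already present; 5 new (2, 1, 7, 4, 4)
  "66732" → prefix "667" already present; 2 new (3, 2)
  "6674645529" → prefix "667" already present; 7 new (4, 6, 4, 5, 5, 2, 9)
  "667385" → prefix "6673" already present; 2 new (8, 5)
  "667575" → prefix "667" already present; 3 new (5, 7, 5)
  "6678784119" → prefix "667" already present; 7 new (8, 7, 8, 4, 1, 1, 9)
  "66783" → prefix "6678" already present; 1 new (3)
  "6678" → prefix "6678" already present; 0 new (none)
  "667639136" → prefix "6676" already present; 5 new (3, 9, 1, 3, 6)
  "6671" → prefix "667" already present; 1 new (1)
  "667270" → prefix "6672" already present; 2 new (7, 0)
Total nodes = 4 + 1 + 1 + 5 + 2 + 7 + 2 + 3 + 7 + 1 + 0 + 5 + 1 + 2 = 41

41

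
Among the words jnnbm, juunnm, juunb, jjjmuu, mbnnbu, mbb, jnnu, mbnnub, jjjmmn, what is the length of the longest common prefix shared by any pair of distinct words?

The deepest shared node is where two words last agree before diverging.
e.g. "jjjmmn" and "jjjmuu" share the prefix "jjjm" of length 4; no pair shares a longer one.
Longest shared-prefix length: 4

4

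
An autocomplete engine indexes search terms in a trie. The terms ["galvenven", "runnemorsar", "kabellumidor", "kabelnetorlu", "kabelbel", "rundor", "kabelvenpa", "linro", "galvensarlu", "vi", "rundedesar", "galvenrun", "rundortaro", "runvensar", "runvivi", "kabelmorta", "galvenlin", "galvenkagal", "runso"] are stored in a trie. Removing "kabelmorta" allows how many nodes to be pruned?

5

Walk "kabelmorta" from the leaf back toward the root, removing each node that no remaining word uses.
The suffix "morta" (5 nodes) is used only by "kabelmorta"; the node for "kabel" still has the child "l", so pruning stops there.
Nodes removed: 5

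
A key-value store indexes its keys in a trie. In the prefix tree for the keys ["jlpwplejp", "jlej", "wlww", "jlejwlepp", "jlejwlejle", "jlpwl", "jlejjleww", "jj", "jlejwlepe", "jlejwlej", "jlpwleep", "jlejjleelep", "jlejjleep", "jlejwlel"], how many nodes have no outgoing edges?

Leaves are exactly the stored words that no other stored word extends.
Those words: "jj", "jlejjleelep", "jlejjleep", "jlejjleww", "jlejwlejle", "jlejwlel", "jlejwlepe", "jlejwlepp", "jlpwleep", "jlpwplejp", "wlww"
Leaf count: 11

11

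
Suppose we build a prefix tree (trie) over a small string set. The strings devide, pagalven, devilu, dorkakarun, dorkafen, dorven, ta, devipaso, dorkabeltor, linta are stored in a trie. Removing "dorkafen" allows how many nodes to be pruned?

3

A node on "dorkafen"'s path can go only if nothing else ends at it or branches off below it.
The suffix "fen" (3 nodes) is used only by "dorkafen"; the node for "dorka" still has the child "k", so pruning stops there.
Nodes removed: 3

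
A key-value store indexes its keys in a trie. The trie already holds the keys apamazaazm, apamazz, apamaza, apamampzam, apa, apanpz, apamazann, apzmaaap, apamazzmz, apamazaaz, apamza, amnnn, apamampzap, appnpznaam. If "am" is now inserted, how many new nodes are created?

0

Every character of "am" already lies on an existing path (it is a prefix of some stored word).
No new nodes are needed: 0.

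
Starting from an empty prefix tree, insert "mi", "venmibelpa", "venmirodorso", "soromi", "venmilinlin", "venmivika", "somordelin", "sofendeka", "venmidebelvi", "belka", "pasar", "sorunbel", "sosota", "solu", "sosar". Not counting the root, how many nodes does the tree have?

80

Trace insertions, counting only characters that open a new branch:
  "mi" → 2 new (m, i)
  "venmibelpa" → 10 new (v, e, n, m, i, b, e, l, p, a)
  "venmirodorso" → prefix "venmi" already present; 7 new (r, o, d, o, r, s, o)
  "soromi" → 6 new (s, o, r, o, m, i)
  "venmilinlin" → prefix "venmi" already present; 6 new (l, i, n, l, i, n)
  "venmivika" → prefix "venmi" already present; 4 new (v, i, k, a)
  "somordelin" → prefix "so" already present; 8 new (m, o, r, d, e, l, i, n)
  "sofendeka" → prefix "so" already present; 7 new (f, e, n, d, e, k, a)
  "venmidebelvi" → prefix "venmi" already present; 7 new (d, e, b, e, l, v, i)
  "belka" → 5 new (b, e, l, k, a)
  "pasar" → 5 new (p, a, s, a, r)
  "sorunbel" → prefix "sor" already present; 5 new (u, n, b, e, l)
  "sosota" → prefix "so" already present; 4 new (s, o, t, a)
  "solu" → prefix "so" already present; 2 new (l, u)
  "sosar" → prefix "sos" already present; 2 new (a, r)
Total nodes = 2 + 10 + 7 + 6 + 6 + 4 + 8 + 7 + 7 + 5 + 5 + 5 + 4 + 2 + 2 = 80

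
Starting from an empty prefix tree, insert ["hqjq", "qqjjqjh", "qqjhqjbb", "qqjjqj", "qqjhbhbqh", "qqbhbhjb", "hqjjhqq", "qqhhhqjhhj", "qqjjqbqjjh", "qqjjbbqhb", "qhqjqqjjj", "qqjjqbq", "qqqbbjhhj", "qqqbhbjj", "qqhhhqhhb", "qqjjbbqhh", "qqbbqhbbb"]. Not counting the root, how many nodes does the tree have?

78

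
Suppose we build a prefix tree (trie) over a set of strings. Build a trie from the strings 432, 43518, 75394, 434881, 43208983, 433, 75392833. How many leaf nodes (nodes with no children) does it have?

6

Leaves are exactly the stored words that no other stored word extends.
Those words: "43208983", "433", "434881", "43518", "75392833", "75394"
Leaf count: 6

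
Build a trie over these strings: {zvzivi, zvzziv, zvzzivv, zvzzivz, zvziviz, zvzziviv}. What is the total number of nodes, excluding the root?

Count nodes per top-level branch (shared prefixes stored once):
  'z'-branch (zvzivi, zvziviz, zvzziv, zvzziviv, zvzzivv, zvzzivz): 14 nodes
Sum: 14

14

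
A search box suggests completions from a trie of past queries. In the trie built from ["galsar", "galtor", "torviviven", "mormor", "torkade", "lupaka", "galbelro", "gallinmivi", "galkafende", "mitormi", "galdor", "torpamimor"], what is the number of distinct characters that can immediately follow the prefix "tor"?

Follow the path "tor" to its node, then look at its outgoing edges.
Characters that immediately follow "tor" among the stored strings: {k, p, v}.
That node has 3 child edges.

3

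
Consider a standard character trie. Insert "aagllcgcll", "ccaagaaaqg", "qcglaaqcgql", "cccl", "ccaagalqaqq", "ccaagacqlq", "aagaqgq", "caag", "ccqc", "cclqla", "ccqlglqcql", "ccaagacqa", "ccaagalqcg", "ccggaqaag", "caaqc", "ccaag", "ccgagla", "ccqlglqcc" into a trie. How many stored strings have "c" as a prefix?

15

Filter for entries beginning with "c":
Matches: "caag", "caaqc", "ccaag", "ccaagaaaqg", "ccaagacqa", "ccaagacqlq", "ccaagalqaqq", "ccaagalqcg", "cccl", "ccgagla", "ccggaqaag", "cclqla", "ccqc", "ccqlglqcc", "ccqlglqcql"
Count: 15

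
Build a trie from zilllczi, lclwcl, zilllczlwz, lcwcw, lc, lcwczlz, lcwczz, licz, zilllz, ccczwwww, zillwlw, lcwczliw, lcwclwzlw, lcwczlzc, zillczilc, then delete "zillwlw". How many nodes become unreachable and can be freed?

After clearing the end-marker at "zillwlw", prune upward until reaching a node still needed by another word.
The suffix "wlw" (3 nodes) is used only by "zillwlw"; the node for "zill" still has the child "l", so pruning stops there.
Nodes removed: 3

3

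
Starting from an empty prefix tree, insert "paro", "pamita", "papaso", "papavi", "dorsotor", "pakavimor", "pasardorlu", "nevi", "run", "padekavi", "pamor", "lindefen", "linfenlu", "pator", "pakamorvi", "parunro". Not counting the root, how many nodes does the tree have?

77

Insert word by word; a character creates a node only if that edge doesn't already exist:
  "paro" → 4 new (p, a, r, o)
  "pamita" → prefix "pa" already present; 4 new (m, i, t, a)
  "papaso" → prefix "pa" already present; 4 new (p, a, s, o)
  "papavi" → prefix "papa" already present; 2 new (v, i)
  "dorsotor" → 8 new (d, o, r, s, o, t, o, r)
  "pakavimor" → prefix "pa" already present; 7 new (k, a, v, i, m, o, r)
  "pasardorlu" → prefix "pa" already present; 8 new (s, a, r, d, o, r, l, u)
  "nevi" → 4 new (n, e, v, i)
  "run" → 3 new (r, u, n)
  "padekavi" → prefix "pa" already present; 6 new (d, e, k, a, v, i)
  "pamor" → prefix "pam" already present; 2 new (o, r)
  "lindefen" → 8 new (l, i, n, d, e, f, e, n)
  "linfenlu" → prefix "lin" already present; 5 new (f, e, n, l, u)
  "pator" → prefix "pa" already present; 3 new (t, o, r)
  "pakamorvi" → prefix "paka" already present; 5 new (m, o, r, v, i)
  "parunro" → prefix "par" already present; 4 new (u, n, r, o)
Total nodes = 4 + 4 + 4 + 2 + 8 + 7 + 8 + 4 + 3 + 6 + 2 + 8 + 5 + 3 + 5 + 4 = 77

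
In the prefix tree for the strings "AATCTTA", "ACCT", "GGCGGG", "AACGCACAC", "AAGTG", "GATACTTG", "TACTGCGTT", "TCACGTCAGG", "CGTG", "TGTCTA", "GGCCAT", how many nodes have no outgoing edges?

11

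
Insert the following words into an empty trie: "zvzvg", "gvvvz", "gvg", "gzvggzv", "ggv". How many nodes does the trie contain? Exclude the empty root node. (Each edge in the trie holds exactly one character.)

19

Insert word by word; a character creates a node only if that edge doesn't already exist:
  "zvzvg" → 5 new (z, v, z, v, g)
  "gvvvz" → 5 new (g, v, v, v, z)
  "gvg" → prefix "gv" already present; 1 new (g)
  "gzvggzv" → prefix "g" already present; 6 new (z, v, g, g, z, v)
  "ggv" → prefix "g" already present; 2 new (g, v)
Total nodes = 5 + 5 + 1 + 6 + 2 = 19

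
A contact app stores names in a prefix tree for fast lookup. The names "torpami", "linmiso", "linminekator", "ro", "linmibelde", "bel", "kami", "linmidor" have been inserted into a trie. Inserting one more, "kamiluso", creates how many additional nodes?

"kami" is already a path in the trie; the remaining "luso" must be added.
So 8 − 4 = 4 new nodes.

4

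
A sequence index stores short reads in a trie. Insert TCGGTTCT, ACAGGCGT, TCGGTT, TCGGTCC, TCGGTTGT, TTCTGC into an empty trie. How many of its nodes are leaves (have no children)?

Leaves are exactly the stored words that no other stored word extends.
Those words: "ACAGGCGT", "TCGGTCC", "TCGGTTCT", "TCGGTTGT", "TTCTGC"
Leaf count: 5

5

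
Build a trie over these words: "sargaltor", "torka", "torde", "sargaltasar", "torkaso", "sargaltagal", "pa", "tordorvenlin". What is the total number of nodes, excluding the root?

Trie structure (* marks end of a word):
(root)
├─ p
│  └─ a *
├─ s
│  └─ a
│     └─ r
│        └─ g
│           └─ a
│              └─ l
│                 └─ t
│                    ├─ a
│                    │  ├─ g
│                    │  │  └─ a
│                    │  │     └─ l *
│                    │  └─ s
│                    │     └─ a
│                    │        └─ r *
│                    └─ o
│                       └─ r *
└─ t
   └─ o
      └─ r
         ├─ d
         │  ├─ e *
         │  └─ o
         │     └─ r
         │        └─ v
         │           └─ e
         │              └─ n
         │                 └─ l
         │                    └─ i
         │                       └─ n *
         └─ k
            └─ a *
               └─ s
                  └─ o *
Counting every labelled node above: 35.

35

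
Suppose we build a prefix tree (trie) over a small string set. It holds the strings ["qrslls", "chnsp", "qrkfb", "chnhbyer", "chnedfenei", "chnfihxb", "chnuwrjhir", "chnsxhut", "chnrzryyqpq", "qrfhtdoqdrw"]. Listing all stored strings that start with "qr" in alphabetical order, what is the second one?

DFS of the "qr" subtree visits, in order: "qrfhtdoqdrw", "qrkfb", "qrslls"
The 2nd is qrkfb.

qrkfb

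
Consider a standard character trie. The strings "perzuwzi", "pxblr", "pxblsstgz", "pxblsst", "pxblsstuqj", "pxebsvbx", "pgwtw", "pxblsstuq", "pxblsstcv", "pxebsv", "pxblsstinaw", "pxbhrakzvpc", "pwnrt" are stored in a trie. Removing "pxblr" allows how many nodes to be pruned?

1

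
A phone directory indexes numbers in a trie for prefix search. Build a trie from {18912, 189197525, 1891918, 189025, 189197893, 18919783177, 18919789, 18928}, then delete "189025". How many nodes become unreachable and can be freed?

Walk "189025" from the leaf back toward the root, removing each node that no remaining word uses.
The suffix "025" (3 nodes) is used only by "189025"; the node for "189" still has the child "1", so pruning stops there.
Nodes removed: 3

3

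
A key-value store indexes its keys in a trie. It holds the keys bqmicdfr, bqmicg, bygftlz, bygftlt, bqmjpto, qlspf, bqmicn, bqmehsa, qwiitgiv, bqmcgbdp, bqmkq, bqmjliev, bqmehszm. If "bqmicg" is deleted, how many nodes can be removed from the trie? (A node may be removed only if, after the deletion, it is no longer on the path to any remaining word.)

1

Walk "bqmicg" from the leaf back toward the root, removing each node that no remaining word uses.
The suffix "g" (1 node) is used only by "bqmicg"; the node for "bqmic" still has the child "d", so pruning stops there.
Nodes removed: 1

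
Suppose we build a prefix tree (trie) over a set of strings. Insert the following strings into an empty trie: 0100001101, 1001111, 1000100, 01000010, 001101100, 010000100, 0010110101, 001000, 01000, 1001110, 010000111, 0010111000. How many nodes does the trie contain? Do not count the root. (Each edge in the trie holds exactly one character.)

Count nodes per top-level branch (shared prefixes stored once):
  '0'-branch (001000, 0010110101, 0010111000, 001101100, 01000, 01000010, 010000100, 0100001101, 010000111): 34 nodes
  '1'-branch (1000100, 1001110, 1001111): 12 nodes
Sum: 46

46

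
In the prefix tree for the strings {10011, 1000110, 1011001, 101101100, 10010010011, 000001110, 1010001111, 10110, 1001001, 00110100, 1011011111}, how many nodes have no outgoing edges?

9

A leaf is a node with no children — equivalently, the end of a word that is not a proper prefix of any other stored word.
Those words: "000001110", "00110100", "1000110", "10010010011", "10011", "1010001111", "1011001", "101101100", "1011011111"
Leaf count: 9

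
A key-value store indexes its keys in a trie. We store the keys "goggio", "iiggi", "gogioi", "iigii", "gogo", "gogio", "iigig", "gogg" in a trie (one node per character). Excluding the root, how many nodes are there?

18

Count nodes per top-level branch (shared prefixes stored once):
  'g'-branch (gogg, goggio, gogio, gogioi, gogo): 10 nodes
  'i'-branch (iiggi, iigig, iigii): 8 nodes
Sum: 18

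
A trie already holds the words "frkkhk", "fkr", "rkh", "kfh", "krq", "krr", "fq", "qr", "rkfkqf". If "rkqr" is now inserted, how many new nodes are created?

Walking "rkqr" from the root, the first 2 characters ("rk") follow existing edges; "q" is the first miss.
New nodes needed: |"rkqr"| − 2 = 4 − 2 = 2.

2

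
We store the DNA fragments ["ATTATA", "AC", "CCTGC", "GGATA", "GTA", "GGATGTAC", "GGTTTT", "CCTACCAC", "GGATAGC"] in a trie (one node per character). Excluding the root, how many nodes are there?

34

Trace insertions, counting only characters that open a new branch:
  "ATTATA" → 6 new (A, T, T, A, T, A)
  "AC" → prefix "A" already present; 1 new (C)
  "CCTGC" → 5 new (C, C, T, G, C)
  "GGATA" → 5 new (G, G, A, T, A)
  "GTA" → prefix "G" already present; 2 new (T, A)
  "GGATGTAC" → prefix "GGAT" already present; 4 new (G, T, A, C)
  "GGTTTT" → prefix "GG" already present; 4 new (T, T, T, T)
  "CCTACCAC" → prefix "CCT" already present; 5 new (A, C, C, A, C)
  "GGATAGC" → prefix "GGATA" already present; 2 new (G, C)
Total nodes = 6 + 1 + 5 + 5 + 2 + 4 + 4 + 5 + 2 = 34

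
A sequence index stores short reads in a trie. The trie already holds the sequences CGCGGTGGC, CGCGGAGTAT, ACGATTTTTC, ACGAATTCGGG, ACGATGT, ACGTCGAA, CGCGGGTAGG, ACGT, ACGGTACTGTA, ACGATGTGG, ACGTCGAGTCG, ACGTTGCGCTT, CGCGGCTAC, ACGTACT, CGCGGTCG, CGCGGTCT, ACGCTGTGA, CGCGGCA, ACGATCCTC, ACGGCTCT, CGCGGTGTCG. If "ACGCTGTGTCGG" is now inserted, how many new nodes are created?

4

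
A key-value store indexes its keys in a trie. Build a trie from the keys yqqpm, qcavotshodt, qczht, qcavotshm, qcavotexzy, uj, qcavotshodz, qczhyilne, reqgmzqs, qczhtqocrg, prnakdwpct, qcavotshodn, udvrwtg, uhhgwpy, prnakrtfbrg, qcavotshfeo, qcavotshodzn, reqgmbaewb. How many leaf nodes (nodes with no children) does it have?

A leaf is a node with no children — equivalently, the end of a word that is not a proper prefix of any other stored word.
Those words: "prnakdwpct", "prnakrtfbrg", "qcavotexzy", "qcavotshfeo", "qcavotshm", "qcavotshodn", "qcavotshodt", "qcavotshodzn", "qczhtqocrg", "qczhyilne", "reqgmbaewb", "reqgmzqs", "udvrwtg", "uhhgwpy", "uj", "yqqpm"
Leaf count: 16

16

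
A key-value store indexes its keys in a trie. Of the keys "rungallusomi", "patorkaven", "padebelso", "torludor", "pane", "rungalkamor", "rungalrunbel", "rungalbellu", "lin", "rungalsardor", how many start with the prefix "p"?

3

Filter for entries beginning with "p":
Matches: "padebelso", "pane", "patorkaven"
Count: 3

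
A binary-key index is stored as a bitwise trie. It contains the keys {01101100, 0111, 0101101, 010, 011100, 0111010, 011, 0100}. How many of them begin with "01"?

8

Traverse to the node for "01", then collect every word in that subtree.
Words under "01": 010, 0100, 0101101, 011, 01101100, 0111, 011100, 0111010
Count: 8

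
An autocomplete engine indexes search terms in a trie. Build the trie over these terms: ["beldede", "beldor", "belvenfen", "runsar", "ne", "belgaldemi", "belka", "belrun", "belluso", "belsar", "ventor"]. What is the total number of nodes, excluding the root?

Insert word by word; a character creates a node only if that edge doesn't already exist:
  "beldede" → 7 new (b, e, l, d, e, d, e)
  "beldor" → prefix "beld" already present; 2 new (o, r)
  "belvenfen" → prefix "bel" already present; 6 new (v, e, n, f, e, n)
  "runsar" → 6 new (r, u, n, s, a, r)
  "ne" → 2 new (n, e)
  "belgaldemi" → prefix "bel" already present; 7 new (g, a, l, d, e, m, i)
  "belka" → prefix "bel" already present; 2 new (k, a)
  "belrun" → prefix "bel" already present; 3 new (r, u, n)
  "belluso" → prefix "bel" already present; 4 new (l, u, s, o)
  "belsar" → prefix "bel" already present; 3 new (s, a, r)
  "ventor" → 6 new (v, e, n, t, o, r)
Total nodes = 7 + 2 + 6 + 6 + 2 + 7 + 2 + 3 + 4 + 3 + 6 = 48

48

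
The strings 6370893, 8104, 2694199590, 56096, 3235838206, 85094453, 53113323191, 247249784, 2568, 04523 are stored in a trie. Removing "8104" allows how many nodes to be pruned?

A node on "8104"'s path can go only if nothing else ends at it or branches off below it.
The suffix "104" (3 nodes) is used only by "8104"; the node for "8" still has the child "5", so pruning stops there.
Nodes removed: 3

3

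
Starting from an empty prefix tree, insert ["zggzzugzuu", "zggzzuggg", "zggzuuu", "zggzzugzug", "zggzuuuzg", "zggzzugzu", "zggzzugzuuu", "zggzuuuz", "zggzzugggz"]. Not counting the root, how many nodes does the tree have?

Insert word by word; a character creates a node only if that edge doesn't already exist:
  "zggzzugzuu" → 10 new (z, g, g, z, z, u, g, z, u, u)
  "zggzzuggg" → prefix "zggzzug" already present; 2 new (g, g)
  "zggzuuu" → prefix "zggz" already present; 3 new (u, u, u)
  "zggzzugzug" → prefix "zggzzugzu" already present; 1 new (g)
  "zggzuuuzg" → prefix "zggzuuu" already present; 2 new (z, g)
  "zggzzugzu" → prefix "zggzzugzu" already present; 0 new (none)
  "zggzzugzuuu" → prefix "zggzzugzuu" already present; 1 new (u)
  "zggzuuuz" → prefix "zggzuuuz" already present; 0 new (none)
  "zggzzugggz" → prefix "zggzzuggg" already present; 1 new (z)
Total nodes = 10 + 2 + 3 + 1 + 2 + 0 + 1 + 0 + 1 = 20

20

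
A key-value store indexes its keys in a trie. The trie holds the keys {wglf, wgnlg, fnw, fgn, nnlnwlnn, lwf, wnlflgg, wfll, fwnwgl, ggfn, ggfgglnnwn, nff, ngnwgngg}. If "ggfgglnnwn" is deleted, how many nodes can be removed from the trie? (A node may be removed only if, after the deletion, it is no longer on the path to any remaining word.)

After clearing the end-marker at "ggfgglnnwn", prune upward until reaching a node still needed by another word.
The suffix "gglnnwn" (7 nodes) is used only by "ggfgglnnwn"; the node for "ggf" still has the child "n", so pruning stops there.
Nodes removed: 7

7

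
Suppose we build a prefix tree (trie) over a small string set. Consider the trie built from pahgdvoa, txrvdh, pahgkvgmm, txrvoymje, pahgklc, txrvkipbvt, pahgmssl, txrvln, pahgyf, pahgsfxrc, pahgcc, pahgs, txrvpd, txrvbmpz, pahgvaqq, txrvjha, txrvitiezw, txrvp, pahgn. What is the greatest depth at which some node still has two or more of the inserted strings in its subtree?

Look for the deepest trie node that still has at least two words in its subtree.
e.g. "pahgklc" and "pahgkvgmm" share the prefix "pahgk" of length 5; no pair shares a longer one.
Longest shared-prefix length: 5

5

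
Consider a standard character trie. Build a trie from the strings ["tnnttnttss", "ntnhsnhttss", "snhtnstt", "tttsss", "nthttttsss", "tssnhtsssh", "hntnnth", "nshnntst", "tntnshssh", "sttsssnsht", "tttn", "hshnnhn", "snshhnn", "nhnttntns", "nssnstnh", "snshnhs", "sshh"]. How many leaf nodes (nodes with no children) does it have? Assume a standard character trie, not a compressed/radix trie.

17

Leaves are exactly the stored words that no other stored word extends.
Those words: "hntnnth", "hshnnhn", "nhnttntns", "nshnntst", "nssnstnh", "nthttttsss", "ntnhsnhttss", "snhtnstt", "snshhnn", "snshnhs", "sshh", "sttsssnsht", "tnnttnttss", "tntnshssh", "tssnhtsssh", "tttn", "tttsss"
Leaf count: 17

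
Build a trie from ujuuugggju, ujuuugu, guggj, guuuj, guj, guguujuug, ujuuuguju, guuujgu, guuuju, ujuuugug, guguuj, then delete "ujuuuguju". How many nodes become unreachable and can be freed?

A node on "ujuuuguju"'s path can go only if nothing else ends at it or branches off below it.
The suffix "ju" (2 nodes) is used only by "ujuuuguju"; the node for "ujuuugu" still has the child "g", so pruning stops there.
Nodes removed: 2

2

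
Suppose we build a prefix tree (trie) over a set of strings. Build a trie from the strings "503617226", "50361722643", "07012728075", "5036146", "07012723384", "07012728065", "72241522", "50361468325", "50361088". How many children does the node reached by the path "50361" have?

3

Follow the path "50361" to its node, then look at its outgoing edges.
Distinct next characters after "50361": 0, 4, 7.
That node has 3 child edges.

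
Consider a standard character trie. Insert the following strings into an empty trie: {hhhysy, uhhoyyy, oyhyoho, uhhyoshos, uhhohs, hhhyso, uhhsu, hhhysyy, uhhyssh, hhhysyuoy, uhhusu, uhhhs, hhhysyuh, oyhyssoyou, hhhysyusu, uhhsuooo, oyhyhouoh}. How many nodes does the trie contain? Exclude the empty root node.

Trace insertions, counting only characters that open a new branch:
  "hhhysy" → 6 new (h, h, h, y, s, y)
  "uhhoyyy" → 7 new (u, h, h, o, y, y, y)
  "oyhyoho" → 7 new (o, y, h, y, o, h, o)
  "uhhyoshos" → prefix "uhh" already present; 6 new (y, o, s, h, o, s)
  "uhhohs" → prefix "uhho" already present; 2 new (h, s)
  "hhhyso" → prefix "hhhys" already present; 1 new (o)
  "uhhsu" → prefix "uhh" already present; 2 new (s, u)
  "hhhysyy" → prefix "hhhysy" already present; 1 new (y)
  "uhhyssh" → prefix "uhhy" already present; 3 new (s, s, h)
  "hhhysyuoy" → prefix "hhhysy" already present; 3 new (u, o, y)
  "uhhusu" → prefix "uhh" already present; 3 new (u, s, u)
  "uhhhs" → prefix "uhh" already present; 2 new (h, s)
  "hhhysyuh" → prefix "hhhysyu" already present; 1 new (h)
  "oyhyssoyou" → prefix "oyhy" already present; 6 new (s, s, o, y, o, u)
  "hhhysyusu" → prefix "hhhysyu" already present; 2 new (s, u)
  "uhhsuooo" → prefix "uhhsu" already present; 3 new (o, o, o)
  "oyhyhouoh" → prefix "oyhy" already present; 5 new (h, o, u, o, h)
Total nodes = 6 + 7 + 7 + 6 + 2 + 1 + 2 + 1 + 3 + 3 + 3 + 2 + 1 + 6 + 2 + 3 + 5 = 60

60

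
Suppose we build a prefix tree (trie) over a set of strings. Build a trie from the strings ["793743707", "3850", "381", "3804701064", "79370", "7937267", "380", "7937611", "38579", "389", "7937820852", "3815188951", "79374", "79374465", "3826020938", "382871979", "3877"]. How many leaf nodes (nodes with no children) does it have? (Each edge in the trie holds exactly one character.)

14

A leaf is a node with no children — equivalently, the end of a word that is not a proper prefix of any other stored word.
Those words: "3804701064", "3815188951", "3826020938", "382871979", "3850", "38579", "3877", "389", "79370", "7937267", "793743707", "79374465", "7937611", "7937820852"
Leaf count: 14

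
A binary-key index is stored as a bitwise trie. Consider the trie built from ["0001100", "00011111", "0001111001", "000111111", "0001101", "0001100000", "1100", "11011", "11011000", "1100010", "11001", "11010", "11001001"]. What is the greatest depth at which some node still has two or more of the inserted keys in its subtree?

Look for the deepest trie node that still has at least two words in its subtree.
e.g. "00011111" and "000111111" share the prefix "00011111" of length 8; no pair shares a longer one.
Longest shared-prefix length: 8

8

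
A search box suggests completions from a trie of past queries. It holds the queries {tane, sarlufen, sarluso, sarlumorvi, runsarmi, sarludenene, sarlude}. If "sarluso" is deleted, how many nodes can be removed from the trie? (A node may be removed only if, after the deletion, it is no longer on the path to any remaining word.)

2

Walk "sarluso" from the leaf back toward the root, removing each node that no remaining word uses.
The suffix "so" (2 nodes) is used only by "sarluso"; the node for "sarlu" still has the child "f", so pruning stops there.
Nodes removed: 2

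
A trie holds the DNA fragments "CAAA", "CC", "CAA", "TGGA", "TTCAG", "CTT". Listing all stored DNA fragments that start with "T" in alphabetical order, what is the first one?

Filter for "T…" and sort: "TGGA", "TTCAG"
Position 1: TGGA

TGGA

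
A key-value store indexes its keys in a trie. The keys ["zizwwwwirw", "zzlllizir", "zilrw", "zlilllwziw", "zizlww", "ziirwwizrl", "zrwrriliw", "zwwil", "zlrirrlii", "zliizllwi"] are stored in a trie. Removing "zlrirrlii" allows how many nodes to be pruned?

7

Walk "zlrirrlii" from the leaf back toward the root, removing each node that no remaining word uses.
The suffix "rirrlii" (7 nodes) is used only by "zlrirrlii"; the node for "zl" still has the child "i", so pruning stops there.
Nodes removed: 7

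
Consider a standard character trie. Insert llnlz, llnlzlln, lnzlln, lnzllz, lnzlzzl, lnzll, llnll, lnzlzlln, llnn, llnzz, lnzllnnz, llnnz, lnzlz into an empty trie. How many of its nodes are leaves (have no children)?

Leaves are exactly the stored words that no other stored word extends.
Those words: "llnll", "llnlzlln", "llnnz", "llnzz", "lnzllnnz", "lnzllz", "lnzlzlln", "lnzlzzl"
Leaf count: 8

8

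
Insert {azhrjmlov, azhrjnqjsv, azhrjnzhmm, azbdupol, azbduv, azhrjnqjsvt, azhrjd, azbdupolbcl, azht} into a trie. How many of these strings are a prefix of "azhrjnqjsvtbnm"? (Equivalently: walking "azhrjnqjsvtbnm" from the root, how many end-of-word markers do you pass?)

2

Traverse "azhrjnqjsvtbnm" character by character; count nodes along the way that are marked as word ends.
Prefixes of the query that are stored words: "azhrjnqjsv", "azhrjnqjsvt"
Count: 2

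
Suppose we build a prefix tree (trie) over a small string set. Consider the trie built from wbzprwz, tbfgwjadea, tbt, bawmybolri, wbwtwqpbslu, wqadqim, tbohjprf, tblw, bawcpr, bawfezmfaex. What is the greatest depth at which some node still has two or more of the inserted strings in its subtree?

Equivalently: take the maximum, over all pairs, of their longest common prefix length.
"bawcpr" and "bawfezmfaex" agree on "baw" (3 characters) before diverging; nothing deeper is shared.
Longest shared-prefix length: 3

3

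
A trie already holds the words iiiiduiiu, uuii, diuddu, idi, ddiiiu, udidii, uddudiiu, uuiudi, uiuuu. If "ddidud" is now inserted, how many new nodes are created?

3

The longest prefix of "ddidud" already in the trie is "ddi" (length 3).
New nodes needed: |"ddidud"| − 3 = 6 − 3 = 3.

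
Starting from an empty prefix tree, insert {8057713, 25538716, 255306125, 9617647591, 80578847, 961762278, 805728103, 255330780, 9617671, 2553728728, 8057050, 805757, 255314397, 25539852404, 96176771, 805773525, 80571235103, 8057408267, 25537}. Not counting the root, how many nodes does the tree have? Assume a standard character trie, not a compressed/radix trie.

For each word, the new-node count is its length minus the longest prefix already in the trie:
  "8057713" → 7 new (8, 0, 5, 7, 7, 1, 3)
  "25538716" → 8 new (2, 5, 5, 3, 8, 7, 1, 6)
  "255306125" → prefix "2553" already present; 5 new (0, 6, 1, 2, 5)
  "9617647591" → 10 new (9, 6, 1, 7, 6, 4, 7, 5, 9, 1)
  "80578847" → prefix "8057" already present; 4 new (8, 8, 4, 7)
  "961762278" → prefix "96176" already present; 4 new (2, 2, 7, 8)
  "805728103" → prefix "8057" already present; 5 new (2, 8, 1, 0, 3)
  "255330780" → prefix "2553" already present; 5 new (3, 0, 7, 8, 0)
  "9617671" → prefix "96176" already present; 2 new (7, 1)
  "2553728728" → prefix "2553" already present; 6 new (7, 2, 8, 7, 2, 8)
  "8057050" → prefix "8057" already present; 3 new (0, 5, 0)
  "805757" → prefix "8057" already present; 2 new (5, 7)
  "255314397" → prefix "2553" already present; 5 new (1, 4, 3, 9, 7)
  "25539852404" → prefix "2553" already present; 7 new (9, 8, 5, 2, 4, 0, 4)
  "96176771" → prefix "961767" already present; 2 new (7, 1)
  "805773525" → prefix "80577" already present; 4 new (3, 5, 2, 5)
  "80571235103" → prefix "8057" already present; 7 new (1, 2, 3, 5, 1, 0, 3)
  "8057408267" → prefix "8057" already present; 6 new (4, 0, 8, 2, 6, 7)
  "25537" → prefix "25537" already present; 0 new (none)
Total nodes = 7 + 8 + 5 + 10 + 4 + 4 + 5 + 5 + 2 + 6 + 3 + 2 + 5 + 7 + 2 + 4 + 7 + 6 + 0 = 92

92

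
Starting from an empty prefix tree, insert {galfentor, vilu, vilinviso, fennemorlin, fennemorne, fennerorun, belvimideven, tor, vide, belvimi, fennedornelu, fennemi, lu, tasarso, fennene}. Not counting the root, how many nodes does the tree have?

Trace insertions, counting only characters that open a new branch:
  "galfentor" → 9 new (g, a, l, f, e, n, t, o, r)
  "vilu" → 4 new (v, i, l, u)
  "vilinviso" → prefix "vil" already present; 6 new (i, n, v, i, s, o)
  "fennemorlin" → 11 new (f, e, n, n, e, m, o, r, l, i, n)
  "fennemorne" → prefix "fennemor" already present; 2 new (n, e)
  "fennerorun" → prefix "fenne" already present; 5 new (r, o, r, u, n)
  "belvimideven" → 12 new (b, e, l, v, i, m, i, d, e, v, e, n)
  "tor" → 3 new (t, o, r)
  "vide" → prefix "vi" already present; 2 new (d, e)
  "belvimi" → prefix "belvimi" already present; 0 new (none)
  "fennedornelu" → prefix "fenne" already present; 7 new (d, o, r, n, e, l, u)
  "fennemi" → prefix "fennem" already present; 1 new (i)
  "lu" → 2 new (l, u)
  "tasarso" → prefix "t" already present; 6 new (a, s, a, r, s, o)
  "fennene" → prefix "fenne" already present; 2 new (n, e)
Total nodes = 9 + 4 + 6 + 11 + 2 + 5 + 12 + 3 + 2 + 0 + 7 + 1 + 2 + 6 + 2 = 72

72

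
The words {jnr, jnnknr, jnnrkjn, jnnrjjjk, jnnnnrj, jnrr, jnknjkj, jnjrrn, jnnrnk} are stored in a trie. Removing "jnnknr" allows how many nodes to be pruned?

A node on "jnnknr"'s path can go only if nothing else ends at it or branches off below it.
The suffix "knr" (3 nodes) is used only by "jnnknr"; the node for "jnn" still has the child "r", so pruning stops there.
Nodes removed: 3

3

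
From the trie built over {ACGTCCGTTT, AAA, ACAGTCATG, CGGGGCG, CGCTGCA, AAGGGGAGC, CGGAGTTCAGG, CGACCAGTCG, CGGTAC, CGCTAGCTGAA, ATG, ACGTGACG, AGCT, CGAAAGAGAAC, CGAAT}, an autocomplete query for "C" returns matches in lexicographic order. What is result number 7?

CGGGGCG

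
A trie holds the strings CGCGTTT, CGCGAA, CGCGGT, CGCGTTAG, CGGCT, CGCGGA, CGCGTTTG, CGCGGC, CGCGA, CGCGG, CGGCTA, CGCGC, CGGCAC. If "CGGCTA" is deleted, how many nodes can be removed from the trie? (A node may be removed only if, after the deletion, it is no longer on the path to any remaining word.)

1

After clearing the end-marker at "CGGCTA", prune upward until reaching a node still needed by another word.
The suffix "A" (1 node) is used only by "CGGCTA"; "CGGCT" is itself a stored word, so pruning stops there.
Nodes removed: 1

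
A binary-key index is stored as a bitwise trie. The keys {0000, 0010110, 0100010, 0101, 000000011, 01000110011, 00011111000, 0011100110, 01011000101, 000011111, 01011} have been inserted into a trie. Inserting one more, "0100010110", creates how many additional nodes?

3

Walking "0100010110" from the root, the first 7 characters ("0100010") follow existing edges; "1" is the first miss.
New nodes needed: |"0100010110"| − 7 = 10 − 7 = 3.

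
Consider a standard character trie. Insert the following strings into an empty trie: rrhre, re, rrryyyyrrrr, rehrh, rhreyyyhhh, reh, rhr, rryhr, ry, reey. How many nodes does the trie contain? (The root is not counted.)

Trie structure (* marks end of a word):
(root)
└─ r
   ├─ e *
   │  ├─ e
   │  │  └─ y *
   │  └─ h *
   │     └─ r
   │        └─ h *
   ├─ h
   │  └─ r *
   │     └─ e
   │        └─ y
   │           └─ y
   │              └─ y
   │                 └─ h
   │                    └─ h
   │                       └─ h *
   ├─ r
   │  ├─ h
   │  │  └─ r
   │  │     └─ e *
   │  ├─ r
   │  │  └─ y
   │  │     └─ y
   │  │        └─ y
   │  │           └─ y
   │  │              └─ r
   │  │                 └─ r
   │  │                    └─ r
   │  │                       └─ r *
   │  └─ y
   │     └─ h
   │        └─ r *
   └─ y *
Counting every labelled node above: 33.

33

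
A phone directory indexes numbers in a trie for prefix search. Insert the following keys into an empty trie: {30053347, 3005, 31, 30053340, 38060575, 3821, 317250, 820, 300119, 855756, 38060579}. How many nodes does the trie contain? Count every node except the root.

35

Count nodes per top-level branch (shared prefixes stored once):
  '3'-branch (300119, 3005, 30053340, 30053347, 31, 317250, 38060575, 38060579, 3821): 27 nodes
  '8'-branch (820, 855756): 8 nodes
Sum: 35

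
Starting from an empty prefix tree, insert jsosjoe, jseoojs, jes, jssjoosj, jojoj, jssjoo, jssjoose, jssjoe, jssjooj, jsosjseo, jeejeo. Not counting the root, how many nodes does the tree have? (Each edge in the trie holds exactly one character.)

34

For each word, the new-node count is its length minus the longest prefix already in the trie:
  "jsosjoe" → 7 new (j, s, o, s, j, o, e)
  "jseoojs" → prefix "js" already present; 5 new (e, o, o, j, s)
  "jes" → prefix "j" already present; 2 new (e, s)
  "jssjoosj" → prefix "js" already present; 6 new (s, j, o, o, s, j)
  "jojoj" → prefix "j" already present; 4 new (o, j, o, j)
  "jssjoo" → prefix "jssjoo" already present; 0 new (none)
  "jssjoose" → prefix "jssjoos" already present; 1 new (e)
  "jssjoe" → prefix "jssjo" already present; 1 new (e)
  "jssjooj" → prefix "jssjoo" already present; 1 new (j)
  "jsosjseo" → prefix "jsosj" already present; 3 new (s, e, o)
  "jeejeo" → prefix "je" already present; 4 new (e, j, e, o)
Total nodes = 7 + 5 + 2 + 6 + 4 + 0 + 1 + 1 + 1 + 3 + 4 = 34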